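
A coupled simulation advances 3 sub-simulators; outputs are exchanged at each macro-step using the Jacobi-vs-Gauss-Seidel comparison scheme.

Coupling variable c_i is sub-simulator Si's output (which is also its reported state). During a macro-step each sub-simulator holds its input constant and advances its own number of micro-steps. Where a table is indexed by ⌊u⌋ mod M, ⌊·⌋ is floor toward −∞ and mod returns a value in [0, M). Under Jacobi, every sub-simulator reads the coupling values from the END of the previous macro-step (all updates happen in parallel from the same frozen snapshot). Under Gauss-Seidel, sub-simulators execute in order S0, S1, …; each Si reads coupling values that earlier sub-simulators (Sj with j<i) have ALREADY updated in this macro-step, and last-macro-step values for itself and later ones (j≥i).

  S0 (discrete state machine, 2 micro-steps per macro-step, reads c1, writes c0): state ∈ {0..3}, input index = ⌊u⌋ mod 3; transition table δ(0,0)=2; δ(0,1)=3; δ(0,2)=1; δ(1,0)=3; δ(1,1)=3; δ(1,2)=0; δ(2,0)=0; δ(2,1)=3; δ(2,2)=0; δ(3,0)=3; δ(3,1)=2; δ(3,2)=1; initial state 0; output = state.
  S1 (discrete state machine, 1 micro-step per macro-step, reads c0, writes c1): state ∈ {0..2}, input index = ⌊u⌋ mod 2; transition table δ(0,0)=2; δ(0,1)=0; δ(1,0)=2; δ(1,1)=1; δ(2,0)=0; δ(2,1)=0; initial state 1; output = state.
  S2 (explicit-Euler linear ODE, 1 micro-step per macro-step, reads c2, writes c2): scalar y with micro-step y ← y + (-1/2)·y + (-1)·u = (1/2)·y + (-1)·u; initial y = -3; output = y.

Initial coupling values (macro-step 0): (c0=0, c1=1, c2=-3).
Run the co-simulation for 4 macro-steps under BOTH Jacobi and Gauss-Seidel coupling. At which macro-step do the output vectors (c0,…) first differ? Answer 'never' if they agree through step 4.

[Jacobi] macro 1: S0 reads c1=1 → after 2×micro: 2; S1 reads c0=0 → after 1×micro: 2; S2 reads c2=-3 → after 1×micro: 3/2 ⇒ (c0=2, c1=2, c2=3/2)
[Jacobi] macro 2: S0 reads c1=2 → after 2×micro: 1; S1 reads c0=2 → after 1×micro: 0; S2 reads c2=3/2 → after 1×micro: -3/4 ⇒ (c0=1, c1=0, c2=-3/4)
[Jacobi] macro 3: S0 reads c1=0 → after 2×micro: 3; S1 reads c0=1 → after 1×micro: 0; S2 reads c2=-3/4 → after 1×micro: 3/8 ⇒ (c0=3, c1=0, c2=3/8)
[Jacobi] macro 4: S0 reads c1=0 → after 2×micro: 3; S1 reads c0=3 → after 1×micro: 0; S2 reads c2=3/8 → after 1×micro: -3/16 ⇒ (c0=3, c1=0, c2=-3/16)
[Gauss-Seidel] macro 1: S0 reads c1=1 → after 2×micro: 2; S1 reads c0=2 → after 1×micro: 2; S2 reads c2=-3 → after 1×micro: 3/2 ⇒ (c0=2, c1=2, c2=3/2)
[Gauss-Seidel] macro 2: S0 reads c1=2 → after 2×micro: 1; S1 reads c0=1 → after 1×micro: 0; S2 reads c2=3/2 → after 1×micro: -3/4 ⇒ (c0=1, c1=0, c2=-3/4)
[Gauss-Seidel] macro 3: S0 reads c1=0 → after 2×micro: 3; S1 reads c0=3 → after 1×micro: 0; S2 reads c2=-3/4 → after 1×micro: 3/8 ⇒ (c0=3, c1=0, c2=3/8)
[Gauss-Seidel] macro 4: S0 reads c1=0 → after 2×micro: 3; S1 reads c0=3 → after 1×micro: 0; S2 reads c2=3/8 → after 1×micro: -3/16 ⇒ (c0=3, c1=0, c2=-3/16)

first divergence at macro-step: never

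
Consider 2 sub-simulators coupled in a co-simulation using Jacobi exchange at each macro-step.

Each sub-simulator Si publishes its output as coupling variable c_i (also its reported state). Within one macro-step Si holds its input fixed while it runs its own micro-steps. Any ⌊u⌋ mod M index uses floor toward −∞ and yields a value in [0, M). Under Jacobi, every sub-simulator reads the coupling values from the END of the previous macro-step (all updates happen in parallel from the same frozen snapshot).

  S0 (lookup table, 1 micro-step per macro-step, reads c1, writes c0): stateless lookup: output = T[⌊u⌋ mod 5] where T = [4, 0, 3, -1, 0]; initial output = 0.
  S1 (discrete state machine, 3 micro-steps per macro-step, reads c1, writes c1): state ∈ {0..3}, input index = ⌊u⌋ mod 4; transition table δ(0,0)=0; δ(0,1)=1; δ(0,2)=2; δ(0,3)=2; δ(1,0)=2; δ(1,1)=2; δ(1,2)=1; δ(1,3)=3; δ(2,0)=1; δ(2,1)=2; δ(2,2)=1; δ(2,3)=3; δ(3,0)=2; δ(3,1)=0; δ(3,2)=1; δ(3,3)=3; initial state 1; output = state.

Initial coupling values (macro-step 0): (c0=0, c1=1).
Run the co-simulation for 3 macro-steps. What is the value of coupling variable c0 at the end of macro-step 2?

c0 at macro-step 2 = 3

macro 1: S0 reads c1=1 → after 1×micro: 0; S1 reads c1=1 → after 3×micro: 2 ⇒ (c0=0, c1=2)
macro 2: S0 reads c1=2 → after 1×micro: 3; S1 reads c1=2 → after 3×micro: 1 ⇒ (c0=3, c1=1)
macro 3: S0 reads c1=1 → after 1×micro: 0; S1 reads c1=1 → after 3×micro: 2 ⇒ (c0=0, c1=2)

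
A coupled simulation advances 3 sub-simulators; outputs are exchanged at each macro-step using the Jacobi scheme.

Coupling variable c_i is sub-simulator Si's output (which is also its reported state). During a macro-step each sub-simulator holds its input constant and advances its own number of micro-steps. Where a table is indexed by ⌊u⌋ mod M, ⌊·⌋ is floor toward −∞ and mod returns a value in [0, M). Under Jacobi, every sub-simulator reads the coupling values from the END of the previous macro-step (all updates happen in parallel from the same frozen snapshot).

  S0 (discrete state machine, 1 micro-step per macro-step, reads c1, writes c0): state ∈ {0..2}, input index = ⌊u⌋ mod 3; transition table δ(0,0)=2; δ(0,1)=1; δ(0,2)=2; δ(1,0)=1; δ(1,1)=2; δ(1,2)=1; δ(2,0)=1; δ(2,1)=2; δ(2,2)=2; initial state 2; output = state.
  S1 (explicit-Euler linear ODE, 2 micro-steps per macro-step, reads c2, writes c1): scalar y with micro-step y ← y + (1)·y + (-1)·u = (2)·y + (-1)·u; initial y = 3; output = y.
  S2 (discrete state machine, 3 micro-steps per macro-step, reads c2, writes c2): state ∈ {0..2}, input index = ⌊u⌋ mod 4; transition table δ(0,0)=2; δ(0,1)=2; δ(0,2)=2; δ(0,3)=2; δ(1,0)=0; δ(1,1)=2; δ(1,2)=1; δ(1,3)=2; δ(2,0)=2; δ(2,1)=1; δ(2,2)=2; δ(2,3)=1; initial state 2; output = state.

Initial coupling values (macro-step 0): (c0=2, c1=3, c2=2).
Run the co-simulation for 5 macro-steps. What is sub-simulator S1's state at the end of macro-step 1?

S1 state at macro-step 1 = 6

macro 1: S0 reads c1=3 → after 1×micro: 1; S1 reads c2=2 → after 2×micro: 6; S2 reads c2=2 → after 3×micro: 2 ⇒ (c0=1, c1=6, c2=2)
macro 2: S0 reads c1=6 → after 1×micro: 1; S1 reads c2=2 → after 2×micro: 18; S2 reads c2=2 → after 3×micro: 2 ⇒ (c0=1, c1=18, c2=2)
macro 3: S0 reads c1=18 → after 1×micro: 1; S1 reads c2=2 → after 2×micro: 66; S2 reads c2=2 → after 3×micro: 2 ⇒ (c0=1, c1=66, c2=2)
macro 4: S0 reads c1=66 → after 1×micro: 1; S1 reads c2=2 → after 2×micro: 258; S2 reads c2=2 → after 3×micro: 2 ⇒ (c0=1, c1=258, c2=2)
macro 5: S0 reads c1=258 → after 1×micro: 1; S1 reads c2=2 → after 2×micro: 1026; S2 reads c2=2 → after 3×micro: 2 ⇒ (c0=1, c1=1026, c2=2)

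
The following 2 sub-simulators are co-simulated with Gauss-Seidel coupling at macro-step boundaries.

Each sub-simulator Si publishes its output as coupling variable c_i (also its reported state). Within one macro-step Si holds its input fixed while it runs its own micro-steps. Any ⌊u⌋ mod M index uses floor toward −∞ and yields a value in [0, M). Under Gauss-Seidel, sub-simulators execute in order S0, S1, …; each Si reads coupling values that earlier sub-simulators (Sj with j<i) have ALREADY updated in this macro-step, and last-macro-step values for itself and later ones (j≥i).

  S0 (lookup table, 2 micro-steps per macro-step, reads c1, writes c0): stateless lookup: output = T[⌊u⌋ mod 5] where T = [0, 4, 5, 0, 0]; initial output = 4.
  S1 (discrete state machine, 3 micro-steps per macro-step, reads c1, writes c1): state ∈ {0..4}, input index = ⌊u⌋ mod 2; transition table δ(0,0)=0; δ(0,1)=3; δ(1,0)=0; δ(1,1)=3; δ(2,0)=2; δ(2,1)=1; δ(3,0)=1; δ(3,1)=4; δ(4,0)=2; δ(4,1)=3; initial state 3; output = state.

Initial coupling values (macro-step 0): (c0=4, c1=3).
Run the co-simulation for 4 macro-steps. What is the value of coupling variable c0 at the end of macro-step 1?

c0 at macro-step 1 = 0

macro 1: S0 reads c1=3 → after 2×micro: 0; S1 reads c1=3 → after 3×micro: 4 ⇒ (c0=0, c1=4)
macro 2: S0 reads c1=4 → after 2×micro: 0; S1 reads c1=4 → after 3×micro: 2 ⇒ (c0=0, c1=2)
macro 3: S0 reads c1=2 → after 2×micro: 5; S1 reads c1=2 → after 3×micro: 2 ⇒ (c0=5, c1=2)
macro 4: S0 reads c1=2 → after 2×micro: 5; S1 reads c1=2 → after 3×micro: 2 ⇒ (c0=5, c1=2)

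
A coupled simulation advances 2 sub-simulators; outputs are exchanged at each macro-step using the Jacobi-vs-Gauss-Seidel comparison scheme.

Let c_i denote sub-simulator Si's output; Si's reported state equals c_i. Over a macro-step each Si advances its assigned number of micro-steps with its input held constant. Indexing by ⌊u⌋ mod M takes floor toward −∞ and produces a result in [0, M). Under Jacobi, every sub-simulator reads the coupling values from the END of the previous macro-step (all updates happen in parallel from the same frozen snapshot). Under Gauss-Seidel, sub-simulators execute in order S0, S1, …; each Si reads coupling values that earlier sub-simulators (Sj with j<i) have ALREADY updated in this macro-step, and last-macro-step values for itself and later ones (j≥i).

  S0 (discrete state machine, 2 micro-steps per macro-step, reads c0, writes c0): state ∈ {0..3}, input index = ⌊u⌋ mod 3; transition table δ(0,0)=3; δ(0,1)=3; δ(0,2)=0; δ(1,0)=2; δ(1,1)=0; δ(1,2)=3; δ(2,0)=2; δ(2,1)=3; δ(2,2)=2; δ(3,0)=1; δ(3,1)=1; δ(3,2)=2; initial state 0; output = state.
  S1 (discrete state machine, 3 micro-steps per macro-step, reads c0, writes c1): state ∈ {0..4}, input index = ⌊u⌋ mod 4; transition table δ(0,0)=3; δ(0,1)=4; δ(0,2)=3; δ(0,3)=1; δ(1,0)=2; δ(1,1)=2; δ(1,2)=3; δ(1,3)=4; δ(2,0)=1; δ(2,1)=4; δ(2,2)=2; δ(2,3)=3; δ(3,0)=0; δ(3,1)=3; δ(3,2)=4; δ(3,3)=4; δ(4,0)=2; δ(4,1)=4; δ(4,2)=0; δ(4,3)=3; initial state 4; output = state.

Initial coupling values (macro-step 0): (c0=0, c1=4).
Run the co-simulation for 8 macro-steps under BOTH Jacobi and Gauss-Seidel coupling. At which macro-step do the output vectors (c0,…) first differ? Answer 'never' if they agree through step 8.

first divergence at macro-step: 1

[Jacobi] macro 1: S0 reads c0=0 → after 2×micro: 1; S1 reads c0=0 → after 3×micro: 2 ⇒ (c0=1, c1=2)
[Jacobi] macro 2: S0 reads c0=1 → after 2×micro: 3; S1 reads c0=1 → after 3×micro: 4 ⇒ (c0=3, c1=4)
[Jacobi] macro 3: S0 reads c0=3 → after 2×micro: 2; S1 reads c0=3 → after 3×micro: 3 ⇒ (c0=2, c1=3)
[Jacobi] macro 4: S0 reads c0=2 → after 2×micro: 2; S1 reads c0=2 → after 3×micro: 3 ⇒ (c0=2, c1=3)
[Jacobi] macro 5: S0 reads c0=2 → after 2×micro: 2; S1 reads c0=2 → after 3×micro: 3 ⇒ (c0=2, c1=3)
[Jacobi] macro 6: S0 reads c0=2 → after 2×micro: 2; S1 reads c0=2 → after 3×micro: 3 ⇒ (c0=2, c1=3)
[Jacobi] macro 7: S0 reads c0=2 → after 2×micro: 2; S1 reads c0=2 → after 3×micro: 3 ⇒ (c0=2, c1=3)
[Jacobi] macro 8: S0 reads c0=2 → after 2×micro: 2; S1 reads c0=2 → after 3×micro: 3 ⇒ (c0=2, c1=3)
[Gauss-Seidel] macro 1: S0 reads c0=0 → after 2×micro: 1; S1 reads c0=1 → after 3×micro: 4 ⇒ (c0=1, c1=4)
[Gauss-Seidel] macro 2: S0 reads c0=1 → after 2×micro: 3; S1 reads c0=3 → after 3×micro: 3 ⇒ (c0=3, c1=3)
[Gauss-Seidel] macro 3: S0 reads c0=3 → after 2×micro: 2; S1 reads c0=2 → after 3×micro: 3 ⇒ (c0=2, c1=3)
[Gauss-Seidel] macro 4: S0 reads c0=2 → after 2×micro: 2; S1 reads c0=2 → after 3×micro: 3 ⇒ (c0=2, c1=3)
[Gauss-Seidel] macro 5: S0 reads c0=2 → after 2×micro: 2; S1 reads c0=2 → after 3×micro: 3 ⇒ (c0=2, c1=3)
[Gauss-Seidel] macro 6: S0 reads c0=2 → after 2×micro: 2; S1 reads c0=2 → after 3×micro: 3 ⇒ (c0=2, c1=3)
[Gauss-Seidel] macro 7: S0 reads c0=2 → after 2×micro: 2; S1 reads c0=2 → after 3×micro: 3 ⇒ (c0=2, c1=3)
[Gauss-Seidel] macro 8: S0 reads c0=2 → after 2×micro: 2; S1 reads c0=2 → after 3×micro: 3 ⇒ (c0=2, c1=3)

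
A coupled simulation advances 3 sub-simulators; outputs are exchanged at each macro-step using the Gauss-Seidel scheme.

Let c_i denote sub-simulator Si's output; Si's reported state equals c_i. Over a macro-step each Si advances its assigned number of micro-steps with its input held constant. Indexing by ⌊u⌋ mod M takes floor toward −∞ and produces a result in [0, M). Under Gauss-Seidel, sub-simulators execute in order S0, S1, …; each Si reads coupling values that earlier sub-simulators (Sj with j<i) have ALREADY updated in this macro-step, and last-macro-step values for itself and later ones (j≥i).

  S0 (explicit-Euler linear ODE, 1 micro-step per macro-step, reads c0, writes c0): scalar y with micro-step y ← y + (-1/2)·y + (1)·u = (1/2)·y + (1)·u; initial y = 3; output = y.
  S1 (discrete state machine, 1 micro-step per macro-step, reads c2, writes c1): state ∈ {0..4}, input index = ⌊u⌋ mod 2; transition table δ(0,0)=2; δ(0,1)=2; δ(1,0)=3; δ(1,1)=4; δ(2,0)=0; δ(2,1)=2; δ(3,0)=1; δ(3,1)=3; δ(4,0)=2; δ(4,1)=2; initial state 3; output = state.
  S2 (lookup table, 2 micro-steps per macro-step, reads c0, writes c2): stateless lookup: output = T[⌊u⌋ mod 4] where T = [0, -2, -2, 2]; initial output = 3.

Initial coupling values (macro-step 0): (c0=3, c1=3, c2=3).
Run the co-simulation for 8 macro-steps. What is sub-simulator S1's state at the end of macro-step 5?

S1 state at macro-step 5 = 3

macro 1: S0 reads c0=3 → after 1×micro: 9/2; S1 reads c2=3 → after 1×micro: 3; S2 reads c0=9/2 → after 2×micro: 0 ⇒ (c0=9/2, c1=3, c2=0)
macro 2: S0 reads c0=9/2 → after 1×micro: 27/4; S1 reads c2=0 → after 1×micro: 1; S2 reads c0=27/4 → after 2×micro: -2 ⇒ (c0=27/4, c1=1, c2=-2)
macro 3: S0 reads c0=27/4 → after 1×micro: 81/8; S1 reads c2=-2 → after 1×micro: 3; S2 reads c0=81/8 → after 2×micro: -2 ⇒ (c0=81/8, c1=3, c2=-2)
macro 4: S0 reads c0=81/8 → after 1×micro: 243/16; S1 reads c2=-2 → after 1×micro: 1; S2 reads c0=243/16 → after 2×micro: 2 ⇒ (c0=243/16, c1=1, c2=2)
macro 5: S0 reads c0=243/16 → after 1×micro: 729/32; S1 reads c2=2 → after 1×micro: 3; S2 reads c0=729/32 → after 2×micro: -2 ⇒ (c0=729/32, c1=3, c2=-2)
macro 6: S0 reads c0=729/32 → after 1×micro: 2187/64; S1 reads c2=-2 → after 1×micro: 1; S2 reads c0=2187/64 → after 2×micro: -2 ⇒ (c0=2187/64, c1=1, c2=-2)
macro 7: S0 reads c0=2187/64 → after 1×micro: 6561/128; S1 reads c2=-2 → after 1×micro: 3; S2 reads c0=6561/128 → after 2×micro: 2 ⇒ (c0=6561/128, c1=3, c2=2)
macro 8: S0 reads c0=6561/128 → after 1×micro: 19683/256; S1 reads c2=2 → after 1×micro: 1; S2 reads c0=19683/256 → after 2×micro: 0 ⇒ (c0=19683/256, c1=1, c2=0)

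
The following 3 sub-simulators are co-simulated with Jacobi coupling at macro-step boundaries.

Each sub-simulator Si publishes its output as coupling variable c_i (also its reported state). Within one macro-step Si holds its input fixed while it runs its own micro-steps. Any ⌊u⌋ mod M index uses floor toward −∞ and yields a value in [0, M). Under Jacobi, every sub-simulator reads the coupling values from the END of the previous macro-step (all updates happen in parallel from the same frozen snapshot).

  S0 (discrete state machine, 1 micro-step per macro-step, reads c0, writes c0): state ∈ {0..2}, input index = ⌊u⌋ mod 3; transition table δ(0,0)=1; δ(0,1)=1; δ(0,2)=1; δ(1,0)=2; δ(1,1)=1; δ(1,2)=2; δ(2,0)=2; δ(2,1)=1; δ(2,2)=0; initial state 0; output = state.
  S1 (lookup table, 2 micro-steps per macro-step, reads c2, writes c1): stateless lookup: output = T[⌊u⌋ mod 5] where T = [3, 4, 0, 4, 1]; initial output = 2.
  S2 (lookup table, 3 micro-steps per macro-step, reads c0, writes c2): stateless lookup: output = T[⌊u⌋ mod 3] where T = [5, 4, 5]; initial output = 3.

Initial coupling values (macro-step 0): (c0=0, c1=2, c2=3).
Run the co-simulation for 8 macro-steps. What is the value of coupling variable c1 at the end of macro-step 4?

c1 at macro-step 4 = 1

macro 1: S0 reads c0=0 → after 1×micro: 1; S1 reads c2=3 → after 2×micro: 4; S2 reads c0=0 → after 3×micro: 5 ⇒ (c0=1, c1=4, c2=5)
macro 2: S0 reads c0=1 → after 1×micro: 1; S1 reads c2=5 → after 2×micro: 3; S2 reads c0=1 → after 3×micro: 4 ⇒ (c0=1, c1=3, c2=4)
macro 3: S0 reads c0=1 → after 1×micro: 1; S1 reads c2=4 → after 2×micro: 1; S2 reads c0=1 → after 3×micro: 4 ⇒ (c0=1, c1=1, c2=4)
macro 4: S0 reads c0=1 → after 1×micro: 1; S1 reads c2=4 → after 2×micro: 1; S2 reads c0=1 → after 3×micro: 4 ⇒ (c0=1, c1=1, c2=4)
macro 5: S0 reads c0=1 → after 1×micro: 1; S1 reads c2=4 → after 2×micro: 1; S2 reads c0=1 → after 3×micro: 4 ⇒ (c0=1, c1=1, c2=4)
macro 6: S0 reads c0=1 → after 1×micro: 1; S1 reads c2=4 → after 2×micro: 1; S2 reads c0=1 → after 3×micro: 4 ⇒ (c0=1, c1=1, c2=4)
macro 7: S0 reads c0=1 → after 1×micro: 1; S1 reads c2=4 → after 2×micro: 1; S2 reads c0=1 → after 3×micro: 4 ⇒ (c0=1, c1=1, c2=4)
macro 8: S0 reads c0=1 → after 1×micro: 1; S1 reads c2=4 → after 2×micro: 1; S2 reads c0=1 → after 3×micro: 4 ⇒ (c0=1, c1=1, c2=4)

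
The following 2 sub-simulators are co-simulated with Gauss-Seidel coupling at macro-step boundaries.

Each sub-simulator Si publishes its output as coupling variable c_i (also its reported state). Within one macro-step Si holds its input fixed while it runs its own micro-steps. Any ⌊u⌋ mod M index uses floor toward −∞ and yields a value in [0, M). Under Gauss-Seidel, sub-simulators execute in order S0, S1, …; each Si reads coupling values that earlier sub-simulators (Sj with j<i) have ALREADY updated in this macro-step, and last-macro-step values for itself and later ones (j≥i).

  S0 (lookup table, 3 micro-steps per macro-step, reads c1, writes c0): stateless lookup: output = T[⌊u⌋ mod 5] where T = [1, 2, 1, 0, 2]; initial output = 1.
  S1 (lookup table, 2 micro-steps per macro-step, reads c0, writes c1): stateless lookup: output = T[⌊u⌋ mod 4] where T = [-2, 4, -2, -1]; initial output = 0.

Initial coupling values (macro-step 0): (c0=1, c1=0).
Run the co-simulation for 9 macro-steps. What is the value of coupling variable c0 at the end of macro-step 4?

c0 at macro-step 4 = 0

macro 1: S0 reads c1=0 → after 3×micro: 1; S1 reads c0=1 → after 2×micro: 4 ⇒ (c0=1, c1=4)
macro 2: S0 reads c1=4 → after 3×micro: 2; S1 reads c0=2 → after 2×micro: -2 ⇒ (c0=2, c1=-2)
macro 3: S0 reads c1=-2 → after 3×micro: 0; S1 reads c0=0 → after 2×micro: -2 ⇒ (c0=0, c1=-2)
macro 4: S0 reads c1=-2 → after 3×micro: 0; S1 reads c0=0 → after 2×micro: -2 ⇒ (c0=0, c1=-2)
macro 5: S0 reads c1=-2 → after 3×micro: 0; S1 reads c0=0 → after 2×micro: -2 ⇒ (c0=0, c1=-2)
macro 6: S0 reads c1=-2 → after 3×micro: 0; S1 reads c0=0 → after 2×micro: -2 ⇒ (c0=0, c1=-2)
macro 7: S0 reads c1=-2 → after 3×micro: 0; S1 reads c0=0 → after 2×micro: -2 ⇒ (c0=0, c1=-2)
macro 8: S0 reads c1=-2 → after 3×micro: 0; S1 reads c0=0 → after 2×micro: -2 ⇒ (c0=0, c1=-2)
macro 9: S0 reads c1=-2 → after 3×micro: 0; S1 reads c0=0 → after 2×micro: -2 ⇒ (c0=0, c1=-2)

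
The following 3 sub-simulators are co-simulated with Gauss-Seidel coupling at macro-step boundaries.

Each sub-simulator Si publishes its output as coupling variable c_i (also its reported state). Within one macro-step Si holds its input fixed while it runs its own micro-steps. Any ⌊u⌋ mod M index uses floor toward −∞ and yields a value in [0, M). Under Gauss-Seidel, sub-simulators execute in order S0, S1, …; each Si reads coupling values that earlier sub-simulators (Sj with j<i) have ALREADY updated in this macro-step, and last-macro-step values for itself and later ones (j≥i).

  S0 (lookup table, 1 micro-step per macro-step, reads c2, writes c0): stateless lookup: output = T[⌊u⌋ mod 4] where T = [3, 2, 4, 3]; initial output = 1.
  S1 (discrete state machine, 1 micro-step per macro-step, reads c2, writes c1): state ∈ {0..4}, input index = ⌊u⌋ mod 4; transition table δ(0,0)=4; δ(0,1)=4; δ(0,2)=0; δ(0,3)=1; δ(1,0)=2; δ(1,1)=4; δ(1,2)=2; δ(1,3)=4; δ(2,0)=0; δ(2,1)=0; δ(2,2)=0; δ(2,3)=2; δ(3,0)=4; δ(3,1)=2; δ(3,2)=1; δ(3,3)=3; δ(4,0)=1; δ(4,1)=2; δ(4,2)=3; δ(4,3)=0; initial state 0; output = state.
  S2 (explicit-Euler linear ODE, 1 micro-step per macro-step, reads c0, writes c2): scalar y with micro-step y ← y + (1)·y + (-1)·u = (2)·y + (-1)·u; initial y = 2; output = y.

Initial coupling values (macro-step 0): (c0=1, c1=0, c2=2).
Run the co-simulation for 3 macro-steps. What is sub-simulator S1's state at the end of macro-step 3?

S1 state at macro-step 3 = 2

macro 1: S0 reads c2=2 → after 1×micro: 4; S1 reads c2=2 → after 1×micro: 0; S2 reads c0=4 → after 1×micro: 0 ⇒ (c0=4, c1=0, c2=0)
macro 2: S0 reads c2=0 → after 1×micro: 3; S1 reads c2=0 → after 1×micro: 4; S2 reads c0=3 → after 1×micro: -3 ⇒ (c0=3, c1=4, c2=-3)
macro 3: S0 reads c2=-3 → after 1×micro: 2; S1 reads c2=-3 → after 1×micro: 2; S2 reads c0=2 → after 1×micro: -8 ⇒ (c0=2, c1=2, c2=-8)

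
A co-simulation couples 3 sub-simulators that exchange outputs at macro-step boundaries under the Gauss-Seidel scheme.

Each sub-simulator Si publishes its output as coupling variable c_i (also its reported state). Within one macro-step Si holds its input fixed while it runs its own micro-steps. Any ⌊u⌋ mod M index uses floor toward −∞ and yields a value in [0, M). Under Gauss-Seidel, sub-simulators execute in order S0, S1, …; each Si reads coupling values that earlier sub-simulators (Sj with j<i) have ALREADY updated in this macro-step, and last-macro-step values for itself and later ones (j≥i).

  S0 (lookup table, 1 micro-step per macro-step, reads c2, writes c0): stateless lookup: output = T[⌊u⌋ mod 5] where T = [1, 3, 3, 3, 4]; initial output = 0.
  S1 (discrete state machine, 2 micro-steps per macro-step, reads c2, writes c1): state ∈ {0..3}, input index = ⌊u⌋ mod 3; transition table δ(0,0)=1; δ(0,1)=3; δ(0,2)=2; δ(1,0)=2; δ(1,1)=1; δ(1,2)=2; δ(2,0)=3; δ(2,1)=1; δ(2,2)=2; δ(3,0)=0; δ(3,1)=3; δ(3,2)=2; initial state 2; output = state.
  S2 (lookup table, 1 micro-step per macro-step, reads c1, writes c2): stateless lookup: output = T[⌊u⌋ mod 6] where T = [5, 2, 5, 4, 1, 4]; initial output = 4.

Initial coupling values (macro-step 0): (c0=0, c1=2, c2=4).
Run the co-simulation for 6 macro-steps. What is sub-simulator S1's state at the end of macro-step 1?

macro 1: S0 reads c2=4 → after 1×micro: 4; S1 reads c2=4 → after 2×micro: 1; S2 reads c1=1 → after 1×micro: 2 ⇒ (c0=4, c1=1, c2=2)
macro 2: S0 reads c2=2 → after 1×micro: 3; S1 reads c2=2 → after 2×micro: 2; S2 reads c1=2 → after 1×micro: 5 ⇒ (c0=3, c1=2, c2=5)
macro 3: S0 reads c2=5 → after 1×micro: 1; S1 reads c2=5 → after 2×micro: 2; S2 reads c1=2 → after 1×micro: 5 ⇒ (c0=1, c1=2, c2=5)
macro 4: S0 reads c2=5 → after 1×micro: 1; S1 reads c2=5 → after 2×micro: 2; S2 reads c1=2 → after 1×micro: 5 ⇒ (c0=1, c1=2, c2=5)
macro 5: S0 reads c2=5 → after 1×micro: 1; S1 reads c2=5 → after 2×micro: 2; S2 reads c1=2 → after 1×micro: 5 ⇒ (c0=1, c1=2, c2=5)
macro 6: S0 reads c2=5 → after 1×micro: 1; S1 reads c2=5 → after 2×micro: 2; S2 reads c1=2 → after 1×micro: 5 ⇒ (c0=1, c1=2, c2=5)

S1 state at macro-step 1 = 1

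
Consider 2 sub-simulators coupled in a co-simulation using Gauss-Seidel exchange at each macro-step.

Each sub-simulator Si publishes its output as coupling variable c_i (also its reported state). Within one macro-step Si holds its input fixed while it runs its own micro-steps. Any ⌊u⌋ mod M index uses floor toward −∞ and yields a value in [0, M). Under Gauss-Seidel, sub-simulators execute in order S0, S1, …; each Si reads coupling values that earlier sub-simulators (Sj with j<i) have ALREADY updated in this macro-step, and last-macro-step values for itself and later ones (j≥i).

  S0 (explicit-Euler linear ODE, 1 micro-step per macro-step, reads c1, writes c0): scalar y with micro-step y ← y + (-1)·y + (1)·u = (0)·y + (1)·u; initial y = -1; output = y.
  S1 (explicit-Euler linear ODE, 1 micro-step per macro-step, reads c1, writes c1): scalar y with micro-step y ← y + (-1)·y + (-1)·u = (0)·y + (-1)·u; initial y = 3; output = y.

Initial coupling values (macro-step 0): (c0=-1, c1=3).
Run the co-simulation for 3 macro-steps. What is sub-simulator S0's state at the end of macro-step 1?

S0 state at macro-step 1 = 3

macro 1: S0 reads c1=3 → after 1×micro: 3; S1 reads c1=3 → after 1×micro: -3 ⇒ (c0=3, c1=-3)
macro 2: S0 reads c1=-3 → after 1×micro: -3; S1 reads c1=-3 → after 1×micro: 3 ⇒ (c0=-3, c1=3)
macro 3: S0 reads c1=3 → after 1×micro: 3; S1 reads c1=3 → after 1×micro: -3 ⇒ (c0=3, c1=-3)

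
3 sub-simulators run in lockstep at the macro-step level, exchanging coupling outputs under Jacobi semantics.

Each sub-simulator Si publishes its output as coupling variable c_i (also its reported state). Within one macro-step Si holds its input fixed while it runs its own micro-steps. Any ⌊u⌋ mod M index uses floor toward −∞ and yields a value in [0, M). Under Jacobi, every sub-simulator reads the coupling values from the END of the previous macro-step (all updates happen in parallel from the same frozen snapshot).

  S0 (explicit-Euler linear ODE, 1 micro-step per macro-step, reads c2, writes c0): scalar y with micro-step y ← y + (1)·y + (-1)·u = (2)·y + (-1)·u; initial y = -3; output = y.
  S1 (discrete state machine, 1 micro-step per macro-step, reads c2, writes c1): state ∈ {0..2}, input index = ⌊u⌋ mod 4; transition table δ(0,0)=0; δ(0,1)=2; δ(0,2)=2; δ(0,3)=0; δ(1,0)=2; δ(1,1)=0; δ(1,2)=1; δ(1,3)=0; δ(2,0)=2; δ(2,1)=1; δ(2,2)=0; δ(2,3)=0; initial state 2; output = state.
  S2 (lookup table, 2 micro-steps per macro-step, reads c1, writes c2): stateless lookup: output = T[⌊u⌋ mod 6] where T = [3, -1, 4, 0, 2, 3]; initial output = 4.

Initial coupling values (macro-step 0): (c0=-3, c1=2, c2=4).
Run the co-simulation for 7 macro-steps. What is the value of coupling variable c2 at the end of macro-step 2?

macro 1: S0 reads c2=4 → after 1×micro: -10; S1 reads c2=4 → after 1×micro: 2; S2 reads c1=2 → after 2×micro: 4 ⇒ (c0=-10, c1=2, c2=4)
macro 2: S0 reads c2=4 → after 1×micro: -24; S1 reads c2=4 → after 1×micro: 2; S2 reads c1=2 → after 2×micro: 4 ⇒ (c0=-24, c1=2, c2=4)
macro 3: S0 reads c2=4 → after 1×micro: -52; S1 reads c2=4 → after 1×micro: 2; S2 reads c1=2 → after 2×micro: 4 ⇒ (c0=-52, c1=2, c2=4)
macro 4: S0 reads c2=4 → after 1×micro: -108; S1 reads c2=4 → after 1×micro: 2; S2 reads c1=2 → after 2×micro: 4 ⇒ (c0=-108, c1=2, c2=4)
macro 5: S0 reads c2=4 → after 1×micro: -220; S1 reads c2=4 → after 1×micro: 2; S2 reads c1=2 → after 2×micro: 4 ⇒ (c0=-220, c1=2, c2=4)
macro 6: S0 reads c2=4 → after 1×micro: -444; S1 reads c2=4 → after 1×micro: 2; S2 reads c1=2 → after 2×micro: 4 ⇒ (c0=-444, c1=2, c2=4)
macro 7: S0 reads c2=4 → after 1×micro: -892; S1 reads c2=4 → after 1×micro: 2; S2 reads c1=2 → after 2×micro: 4 ⇒ (c0=-892, c1=2, c2=4)

c2 at macro-step 2 = 4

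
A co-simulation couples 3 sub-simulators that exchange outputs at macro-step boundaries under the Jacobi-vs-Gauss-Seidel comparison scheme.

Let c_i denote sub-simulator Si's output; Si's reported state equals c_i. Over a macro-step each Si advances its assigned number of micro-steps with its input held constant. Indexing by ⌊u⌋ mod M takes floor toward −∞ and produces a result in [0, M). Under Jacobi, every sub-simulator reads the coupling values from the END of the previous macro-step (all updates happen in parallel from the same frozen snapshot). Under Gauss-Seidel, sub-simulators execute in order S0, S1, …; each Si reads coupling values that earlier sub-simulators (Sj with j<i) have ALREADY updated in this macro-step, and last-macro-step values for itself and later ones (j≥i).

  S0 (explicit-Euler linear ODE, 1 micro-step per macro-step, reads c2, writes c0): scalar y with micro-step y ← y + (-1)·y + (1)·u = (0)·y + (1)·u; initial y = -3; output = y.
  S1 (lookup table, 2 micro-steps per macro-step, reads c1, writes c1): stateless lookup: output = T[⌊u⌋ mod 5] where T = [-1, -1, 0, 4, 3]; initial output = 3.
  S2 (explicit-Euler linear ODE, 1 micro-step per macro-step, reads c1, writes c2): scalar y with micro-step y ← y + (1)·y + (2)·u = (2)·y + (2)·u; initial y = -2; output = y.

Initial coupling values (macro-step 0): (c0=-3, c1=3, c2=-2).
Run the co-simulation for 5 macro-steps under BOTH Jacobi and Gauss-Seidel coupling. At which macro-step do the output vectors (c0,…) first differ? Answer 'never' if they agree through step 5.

first divergence at macro-step: 1

[Jacobi] macro 1: S0 reads c2=-2 → after 1×micro: -2; S1 reads c1=3 → after 2×micro: 4; S2 reads c1=3 → after 1×micro: 2 ⇒ (c0=-2, c1=4, c2=2)
[Jacobi] macro 2: S0 reads c2=2 → after 1×micro: 2; S1 reads c1=4 → after 2×micro: 3; S2 reads c1=4 → after 1×micro: 12 ⇒ (c0=2, c1=3, c2=12)
[Jacobi] macro 3: S0 reads c2=12 → after 1×micro: 12; S1 reads c1=3 → after 2×micro: 4; S2 reads c1=3 → after 1×micro: 30 ⇒ (c0=12, c1=4, c2=30)
[Jacobi] macro 4: S0 reads c2=30 → after 1×micro: 30; S1 reads c1=4 → after 2×micro: 3; S2 reads c1=4 → after 1×micro: 68 ⇒ (c0=30, c1=3, c2=68)
[Jacobi] macro 5: S0 reads c2=68 → after 1×micro: 68; S1 reads c1=3 → after 2×micro: 4; S2 reads c1=3 → after 1×micro: 142 ⇒ (c0=68, c1=4, c2=142)
[Gauss-Seidel] macro 1: S0 reads c2=-2 → after 1×micro: -2; S1 reads c1=3 → after 2×micro: 4; S2 reads c1=4 → after 1×micro: 4 ⇒ (c0=-2, c1=4, c2=4)
[Gauss-Seidel] macro 2: S0 reads c2=4 → after 1×micro: 4; S1 reads c1=4 → after 2×micro: 3; S2 reads c1=3 → after 1×micro: 14 ⇒ (c0=4, c1=3, c2=14)
[Gauss-Seidel] macro 3: S0 reads c2=14 → after 1×micro: 14; S1 reads c1=3 → after 2×micro: 4; S2 reads c1=4 → after 1×micro: 36 ⇒ (c0=14, c1=4, c2=36)
[Gauss-Seidel] macro 4: S0 reads c2=36 → after 1×micro: 36; S1 reads c1=4 → after 2×micro: 3; S2 reads c1=3 → after 1×micro: 78 ⇒ (c0=36, c1=3, c2=78)
[Gauss-Seidel] macro 5: S0 reads c2=78 → after 1×micro: 78; S1 reads c1=3 → after 2×micro: 4; S2 reads c1=4 → after 1×micro: 164 ⇒ (c0=78, c1=4, c2=164)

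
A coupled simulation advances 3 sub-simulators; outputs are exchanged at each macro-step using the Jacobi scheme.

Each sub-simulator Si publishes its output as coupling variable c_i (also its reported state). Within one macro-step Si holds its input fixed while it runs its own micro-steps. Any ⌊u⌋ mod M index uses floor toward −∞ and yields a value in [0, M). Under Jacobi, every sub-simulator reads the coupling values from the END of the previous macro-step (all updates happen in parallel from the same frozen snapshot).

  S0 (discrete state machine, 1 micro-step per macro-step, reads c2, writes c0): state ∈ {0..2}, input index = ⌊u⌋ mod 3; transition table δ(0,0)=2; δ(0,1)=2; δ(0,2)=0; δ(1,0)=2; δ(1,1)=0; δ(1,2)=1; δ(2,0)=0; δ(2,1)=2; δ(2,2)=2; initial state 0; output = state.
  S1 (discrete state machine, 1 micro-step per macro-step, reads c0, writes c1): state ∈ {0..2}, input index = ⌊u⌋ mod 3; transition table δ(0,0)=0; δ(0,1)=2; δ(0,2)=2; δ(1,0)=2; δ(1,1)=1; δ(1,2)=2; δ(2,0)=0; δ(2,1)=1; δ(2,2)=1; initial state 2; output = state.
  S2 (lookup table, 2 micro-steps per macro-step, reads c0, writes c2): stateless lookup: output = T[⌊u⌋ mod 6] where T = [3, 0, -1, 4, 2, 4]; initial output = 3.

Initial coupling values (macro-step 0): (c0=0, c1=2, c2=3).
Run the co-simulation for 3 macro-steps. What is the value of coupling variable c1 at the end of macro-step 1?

macro 1: S0 reads c2=3 → after 1×micro: 2; S1 reads c0=0 → after 1×micro: 0; S2 reads c0=0 → after 2×micro: 3 ⇒ (c0=2, c1=0, c2=3)
macro 2: S0 reads c2=3 → after 1×micro: 0; S1 reads c0=2 → after 1×micro: 2; S2 reads c0=2 → after 2×micro: -1 ⇒ (c0=0, c1=2, c2=-1)
macro 3: S0 reads c2=-1 → after 1×micro: 0; S1 reads c0=0 → after 1×micro: 0; S2 reads c0=0 → after 2×micro: 3 ⇒ (c0=0, c1=0, c2=3)

c1 at macro-step 1 = 0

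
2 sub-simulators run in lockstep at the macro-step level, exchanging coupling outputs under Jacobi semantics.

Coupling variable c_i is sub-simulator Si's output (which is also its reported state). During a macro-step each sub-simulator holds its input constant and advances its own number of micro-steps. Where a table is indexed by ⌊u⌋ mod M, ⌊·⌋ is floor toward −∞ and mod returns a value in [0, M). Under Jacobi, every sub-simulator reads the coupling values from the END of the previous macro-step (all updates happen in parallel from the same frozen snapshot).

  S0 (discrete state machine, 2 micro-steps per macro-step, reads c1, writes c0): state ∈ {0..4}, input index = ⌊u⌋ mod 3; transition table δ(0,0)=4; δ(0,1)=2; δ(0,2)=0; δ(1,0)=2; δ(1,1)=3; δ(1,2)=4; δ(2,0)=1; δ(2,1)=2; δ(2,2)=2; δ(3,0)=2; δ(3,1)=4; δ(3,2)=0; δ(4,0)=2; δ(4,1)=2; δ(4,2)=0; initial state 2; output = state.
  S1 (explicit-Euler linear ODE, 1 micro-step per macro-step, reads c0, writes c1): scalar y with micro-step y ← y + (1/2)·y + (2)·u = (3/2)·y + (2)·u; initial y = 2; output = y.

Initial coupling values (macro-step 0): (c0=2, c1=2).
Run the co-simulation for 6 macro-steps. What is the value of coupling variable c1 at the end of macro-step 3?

macro 1: S0 reads c1=2 → after 2×micro: 2; S1 reads c0=2 → after 1×micro: 7 ⇒ (c0=2, c1=7)
macro 2: S0 reads c1=7 → after 2×micro: 2; S1 reads c0=2 → after 1×micro: 29/2 ⇒ (c0=2, c1=29/2)
macro 3: S0 reads c1=29/2 → after 2×micro: 2; S1 reads c0=2 → after 1×micro: 103/4 ⇒ (c0=2, c1=103/4)
macro 4: S0 reads c1=103/4 → after 2×micro: 2; S1 reads c0=2 → after 1×micro: 341/8 ⇒ (c0=2, c1=341/8)
macro 5: S0 reads c1=341/8 → after 2×micro: 2; S1 reads c0=2 → after 1×micro: 1087/16 ⇒ (c0=2, c1=1087/16)
macro 6: S0 reads c1=1087/16 → after 2×micro: 2; S1 reads c0=2 → after 1×micro: 3389/32 ⇒ (c0=2, c1=3389/32)

c1 at macro-step 3 = 103/4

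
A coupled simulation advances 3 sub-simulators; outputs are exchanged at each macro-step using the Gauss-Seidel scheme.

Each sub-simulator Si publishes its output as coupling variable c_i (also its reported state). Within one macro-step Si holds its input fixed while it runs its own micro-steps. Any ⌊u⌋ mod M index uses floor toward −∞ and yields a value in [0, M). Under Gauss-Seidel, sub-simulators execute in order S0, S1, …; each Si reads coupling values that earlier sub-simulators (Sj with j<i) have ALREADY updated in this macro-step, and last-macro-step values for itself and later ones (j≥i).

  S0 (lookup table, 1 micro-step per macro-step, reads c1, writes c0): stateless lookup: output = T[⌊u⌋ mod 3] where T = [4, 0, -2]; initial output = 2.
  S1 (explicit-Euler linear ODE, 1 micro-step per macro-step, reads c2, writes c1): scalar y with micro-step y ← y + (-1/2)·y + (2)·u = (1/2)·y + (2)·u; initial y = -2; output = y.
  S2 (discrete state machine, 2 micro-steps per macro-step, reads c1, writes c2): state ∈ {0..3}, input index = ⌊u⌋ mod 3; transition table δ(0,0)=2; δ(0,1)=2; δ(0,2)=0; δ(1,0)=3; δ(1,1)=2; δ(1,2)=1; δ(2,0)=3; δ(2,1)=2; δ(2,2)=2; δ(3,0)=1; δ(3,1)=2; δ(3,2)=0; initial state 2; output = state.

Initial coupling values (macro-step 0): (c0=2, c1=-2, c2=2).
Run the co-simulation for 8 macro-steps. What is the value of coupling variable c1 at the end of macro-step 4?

c1 at macro-step 4 = 31/8

macro 1: S0 reads c1=-2 → after 1×micro: 0; S1 reads c2=2 → after 1×micro: 3; S2 reads c1=3 → after 2×micro: 1 ⇒ (c0=0, c1=3, c2=1)
macro 2: S0 reads c1=3 → after 1×micro: 4; S1 reads c2=1 → after 1×micro: 7/2; S2 reads c1=7/2 → after 2×micro: 1 ⇒ (c0=4, c1=7/2, c2=1)
macro 3: S0 reads c1=7/2 → after 1×micro: 4; S1 reads c2=1 → after 1×micro: 15/4; S2 reads c1=15/4 → after 2×micro: 1 ⇒ (c0=4, c1=15/4, c2=1)
macro 4: S0 reads c1=15/4 → after 1×micro: 4; S1 reads c2=1 → after 1×micro: 31/8; S2 reads c1=31/8 → after 2×micro: 1 ⇒ (c0=4, c1=31/8, c2=1)
macro 5: S0 reads c1=31/8 → after 1×micro: 4; S1 reads c2=1 → after 1×micro: 63/16; S2 reads c1=63/16 → after 2×micro: 1 ⇒ (c0=4, c1=63/16, c2=1)
macro 6: S0 reads c1=63/16 → after 1×micro: 4; S1 reads c2=1 → after 1×micro: 127/32; S2 reads c1=127/32 → after 2×micro: 1 ⇒ (c0=4, c1=127/32, c2=1)
macro 7: S0 reads c1=127/32 → after 1×micro: 4; S1 reads c2=1 → after 1×micro: 255/64; S2 reads c1=255/64 → after 2×micro: 1 ⇒ (c0=4, c1=255/64, c2=1)
macro 8: S0 reads c1=255/64 → after 1×micro: 4; S1 reads c2=1 → after 1×micro: 511/128; S2 reads c1=511/128 → after 2×micro: 1 ⇒ (c0=4, c1=511/128, c2=1)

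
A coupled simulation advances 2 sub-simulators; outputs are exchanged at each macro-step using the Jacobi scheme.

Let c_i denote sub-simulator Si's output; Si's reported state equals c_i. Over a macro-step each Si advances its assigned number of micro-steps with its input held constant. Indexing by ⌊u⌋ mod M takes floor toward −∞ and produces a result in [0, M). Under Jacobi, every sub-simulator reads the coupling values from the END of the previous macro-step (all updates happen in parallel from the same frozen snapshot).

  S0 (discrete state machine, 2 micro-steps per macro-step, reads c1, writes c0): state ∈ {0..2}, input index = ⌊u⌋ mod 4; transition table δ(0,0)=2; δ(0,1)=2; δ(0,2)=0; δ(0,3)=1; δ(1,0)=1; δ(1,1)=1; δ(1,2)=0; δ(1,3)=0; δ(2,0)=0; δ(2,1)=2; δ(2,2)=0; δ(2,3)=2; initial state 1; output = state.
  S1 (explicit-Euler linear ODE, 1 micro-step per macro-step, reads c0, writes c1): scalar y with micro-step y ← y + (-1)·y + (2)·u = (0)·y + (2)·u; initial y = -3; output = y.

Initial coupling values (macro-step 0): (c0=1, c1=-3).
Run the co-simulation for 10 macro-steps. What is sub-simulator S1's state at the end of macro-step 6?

macro 1: S0 reads c1=-3 → after 2×micro: 1; S1 reads c0=1 → after 1×micro: 2 ⇒ (c0=1, c1=2)
macro 2: S0 reads c1=2 → after 2×micro: 0; S1 reads c0=1 → after 1×micro: 2 ⇒ (c0=0, c1=2)
macro 3: S0 reads c1=2 → after 2×micro: 0; S1 reads c0=0 → after 1×micro: 0 ⇒ (c0=0, c1=0)
macro 4: S0 reads c1=0 → after 2×micro: 0; S1 reads c0=0 → after 1×micro: 0 ⇒ (c0=0, c1=0)
macro 5: S0 reads c1=0 → after 2×micro: 0; S1 reads c0=0 → after 1×micro: 0 ⇒ (c0=0, c1=0)
macro 6: S0 reads c1=0 → after 2×micro: 0; S1 reads c0=0 → after 1×micro: 0 ⇒ (c0=0, c1=0)
macro 7: S0 reads c1=0 → after 2×micro: 0; S1 reads c0=0 → after 1×micro: 0 ⇒ (c0=0, c1=0)
macro 8: S0 reads c1=0 → after 2×micro: 0; S1 reads c0=0 → after 1×micro: 0 ⇒ (c0=0, c1=0)
macro 9: S0 reads c1=0 → after 2×micro: 0; S1 reads c0=0 → after 1×micro: 0 ⇒ (c0=0, c1=0)
macro 10: S0 reads c1=0 → after 2×micro: 0; S1 reads c0=0 → after 1×micro: 0 ⇒ (c0=0, c1=0)

S1 state at macro-step 6 = 0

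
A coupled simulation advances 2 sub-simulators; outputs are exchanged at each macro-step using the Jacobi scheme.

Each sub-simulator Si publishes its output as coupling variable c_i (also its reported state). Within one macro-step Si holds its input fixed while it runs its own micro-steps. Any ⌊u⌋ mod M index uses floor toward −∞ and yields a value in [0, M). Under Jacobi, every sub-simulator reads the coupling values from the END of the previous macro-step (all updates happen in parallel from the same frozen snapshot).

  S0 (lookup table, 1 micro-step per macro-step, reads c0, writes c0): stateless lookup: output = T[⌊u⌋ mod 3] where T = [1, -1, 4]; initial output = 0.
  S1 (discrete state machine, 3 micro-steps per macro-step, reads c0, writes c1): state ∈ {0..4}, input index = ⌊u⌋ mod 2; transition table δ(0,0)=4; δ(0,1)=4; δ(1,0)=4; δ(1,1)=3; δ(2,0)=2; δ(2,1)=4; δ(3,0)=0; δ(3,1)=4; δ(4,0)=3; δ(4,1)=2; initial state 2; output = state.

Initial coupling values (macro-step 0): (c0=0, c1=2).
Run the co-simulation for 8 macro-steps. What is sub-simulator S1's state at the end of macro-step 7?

macro 1: S0 reads c0=0 → after 1×micro: 1; S1 reads c0=0 → after 3×micro: 2 ⇒ (c0=1, c1=2)
macro 2: S0 reads c0=1 → after 1×micro: -1; S1 reads c0=1 → after 3×micro: 4 ⇒ (c0=-1, c1=4)
macro 3: S0 reads c0=-1 → after 1×micro: 4; S1 reads c0=-1 → after 3×micro: 2 ⇒ (c0=4, c1=2)
macro 4: S0 reads c0=4 → after 1×micro: -1; S1 reads c0=4 → after 3×micro: 2 ⇒ (c0=-1, c1=2)
macro 5: S0 reads c0=-1 → after 1×micro: 4; S1 reads c0=-1 → after 3×micro: 4 ⇒ (c0=4, c1=4)
macro 6: S0 reads c0=4 → after 1×micro: -1; S1 reads c0=4 → after 3×micro: 4 ⇒ (c0=-1, c1=4)
macro 7: S0 reads c0=-1 → after 1×micro: 4; S1 reads c0=-1 → after 3×micro: 2 ⇒ (c0=4, c1=2)
macro 8: S0 reads c0=4 → after 1×micro: -1; S1 reads c0=4 → after 3×micro: 2 ⇒ (c0=-1, c1=2)

S1 state at macro-step 7 = 2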